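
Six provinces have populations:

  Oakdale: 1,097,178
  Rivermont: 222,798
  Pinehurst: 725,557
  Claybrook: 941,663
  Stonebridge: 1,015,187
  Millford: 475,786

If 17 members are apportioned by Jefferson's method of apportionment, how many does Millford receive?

2

Standard divisor 4478169/17 ≈ 263421.706; standard quotas: Oakdale 4.165, Rivermont 0.846, Pinehurst 2.754, Claybrook 3.575, Stonebridge 3.854, Millford 1.806.
Rounding down gives 4, 0, 2, 3, 3, 1 = 13 seats, so the divisor must be adjusted.
With modified divisor 229100: modified quotas Oakdale 4.789, Rivermont 0.972, Pinehurst 3.167, Claybrook 4.110, Stonebridge 4.431, Millford 2.077.
Rounding down: Oakdale 4, Rivermont 0, Pinehurst 3, Claybrook 4, Stonebridge 4, Millford 2 (total 17).
Millford receives 2.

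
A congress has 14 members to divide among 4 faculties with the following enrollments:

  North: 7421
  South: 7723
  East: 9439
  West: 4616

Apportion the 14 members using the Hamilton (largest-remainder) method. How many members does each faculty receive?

North 4, South 4, East 4, West 2

Total 29199; standard divisor 29199/14 ≈ 2085.643.
Standard quotas: North 3.5581, South 3.7029, East 4.5257, West 2.2132.
Lower quotas: North 3, South 3, East 4, West 2 (sum 12, leaving 2 seats).
Remainders in descending order: South 0.7029, North 0.5581, East 0.5257, West 0.2132.
Largest remainders: South, North receive the extra seats.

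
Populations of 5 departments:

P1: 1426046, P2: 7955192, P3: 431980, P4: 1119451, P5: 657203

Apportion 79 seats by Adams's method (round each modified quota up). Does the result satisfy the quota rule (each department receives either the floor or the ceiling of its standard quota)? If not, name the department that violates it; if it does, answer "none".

P2

Standard quotas: P1 9.720, P2 54.225, P3 2.945, P4 7.631, P5 4.480.
Adams allocation: P1 10, P2 53, P3 3, P4 8, P5 5.
P2 has quota 54.225 (lower 54, upper 55) but receives 53 — outside the quota interval.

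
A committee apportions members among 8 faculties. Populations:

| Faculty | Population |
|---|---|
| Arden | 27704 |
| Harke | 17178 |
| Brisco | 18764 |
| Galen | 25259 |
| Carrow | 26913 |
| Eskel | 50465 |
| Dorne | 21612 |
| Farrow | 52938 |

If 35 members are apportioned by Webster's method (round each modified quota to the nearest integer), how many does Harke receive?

Standard divisor 240833/35 ≈ 6880.943; standard quotas: Arden 4.026, Harke 2.496, Brisco 2.727, Galen 3.671, Carrow 3.911, Eskel 7.334, Dorne 3.141, Farrow 7.693.
Rounding to the nearest integer gives Arden 4, Harke 2, Brisco 3, Galen 4, Carrow 4, Eskel 7, Dorne 3, Farrow 8 — total 35, matching the house size, so no adjustment is needed.
Harke receives 2.

2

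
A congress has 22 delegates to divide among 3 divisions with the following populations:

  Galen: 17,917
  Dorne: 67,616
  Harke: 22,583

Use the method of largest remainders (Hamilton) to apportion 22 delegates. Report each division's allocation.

Galen 4, Dorne 14, Harke 4

Total 108116; standard divisor 108116/22 ≈ 4914.364.
Standard quotas: Galen 3.6458, Dorne 13.7589, Harke 4.5953.
Lower quotas: Galen 3, Dorne 13, Harke 4 (sum 20, leaving 2 seats).
Remainders in descending order: Dorne 0.7589, Galen 0.6458, Harke 0.5953.
Largest remainders: Dorne, Galen receive the extra seats.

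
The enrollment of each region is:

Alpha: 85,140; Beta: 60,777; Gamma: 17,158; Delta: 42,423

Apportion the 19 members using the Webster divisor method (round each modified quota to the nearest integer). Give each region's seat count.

Standard divisor 205498/19 ≈ 10815.684; standard quotas: Alpha 7.872, Beta 5.619, Gamma 1.586, Delta 3.922.
Rounding to the nearest integer gives 8, 6, 2, 4 = 20 seats, so the divisor must be adjusted.
With modified divisor 11200: modified quotas Alpha 7.602, Beta 5.427, Gamma 1.532, Delta 3.788.
Rounding to the nearest integer: Alpha 8, Beta 5, Gamma 2, Delta 4 (total 19).

Alpha=8; Beta=5; Gamma=2; Delta=4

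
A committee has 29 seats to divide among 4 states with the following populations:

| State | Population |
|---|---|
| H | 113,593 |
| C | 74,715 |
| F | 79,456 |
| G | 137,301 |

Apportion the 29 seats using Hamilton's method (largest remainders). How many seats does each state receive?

H 8; C 5; F 6; G 10

The standard divisor is 405065/29 ≈ 13967.759.
Standard quotas: H 8.1325, C 5.3491, F 5.6885, G 9.8299.
Lower quotas: H 8, C 5, F 5, G 9 (sum 27, leaving 2 seats).
Remainders in descending order: G 0.8299, F 0.6885, C 0.3491, H 0.1325.
The surplus seats go to G, F.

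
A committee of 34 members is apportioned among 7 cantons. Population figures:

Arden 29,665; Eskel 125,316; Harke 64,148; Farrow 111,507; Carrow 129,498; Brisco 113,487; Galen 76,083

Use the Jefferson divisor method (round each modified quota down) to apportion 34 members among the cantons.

Arden 1, Eskel 7, Harke 3, Farrow 6, Carrow 7, Brisco 6, Galen 4

Standard divisor 649704/34 ≈ 19108.941; standard quotas: Arden 1.552, Eskel 6.558, Harke 3.357, Farrow 5.835, Carrow 6.777, Brisco 5.939, Galen 3.982.
Rounding down gives 1, 6, 3, 5, 6, 5, 3 = 29 seats, so the divisor must be adjusted.
With modified divisor 17100: modified quotas Arden 1.735, Eskel 7.328, Harke 3.751, Farrow 6.521, Carrow 7.573, Brisco 6.637, Galen 4.449.
Rounding down: Arden 1, Eskel 7, Harke 3, Farrow 6, Carrow 7, Brisco 6, Galen 4 (total 34).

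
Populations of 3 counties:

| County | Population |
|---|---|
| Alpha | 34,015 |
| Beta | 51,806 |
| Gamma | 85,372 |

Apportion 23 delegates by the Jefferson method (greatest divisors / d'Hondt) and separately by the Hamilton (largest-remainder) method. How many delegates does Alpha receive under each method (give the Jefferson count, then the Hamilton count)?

4 and 5

Jefferson: Alpha 4, Beta 7, Gamma 12.
Hamilton: Alpha 5, Beta 7, Gamma 11.
Alpha gets 4 under Jefferson and 5 under Hamilton.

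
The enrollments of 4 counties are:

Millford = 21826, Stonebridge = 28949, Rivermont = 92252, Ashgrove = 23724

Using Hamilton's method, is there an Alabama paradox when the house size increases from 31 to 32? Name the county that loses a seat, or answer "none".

At 31 seats: Millford 4, Stonebridge 5, Rivermont 17, Ashgrove 5.
At 32 seats: Millford 4, Stonebridge 6, Rivermont 18, Ashgrove 4.
Ashgrove drops from 5 to 4.

Ashgrove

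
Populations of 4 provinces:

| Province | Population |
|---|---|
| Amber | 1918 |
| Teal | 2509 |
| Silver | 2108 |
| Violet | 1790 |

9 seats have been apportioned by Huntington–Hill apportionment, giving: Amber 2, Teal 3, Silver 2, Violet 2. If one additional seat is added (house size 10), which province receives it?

Priority for the next seat is population ÷ (√(s·(s+1))).
Priorities: Amber 783.020, Teal 724.286, Silver 860.587, Violet 730.764.
Highest priority: Silver.

Silver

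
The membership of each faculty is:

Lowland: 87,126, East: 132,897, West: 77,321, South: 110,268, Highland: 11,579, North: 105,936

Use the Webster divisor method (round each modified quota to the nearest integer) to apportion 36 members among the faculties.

Standard divisor 525127/36 ≈ 14586.861; standard quotas: Lowland 5.973, East 9.111, West 5.301, South 7.559, Highland 0.794, North 7.262.
Rounding to the nearest integer gives Lowland 6, East 9, West 5, South 8, Highland 1, North 7 — total 36, matching the house size, so no adjustment is needed.

Lowland 6; East 9; West 5; South 8; Highland 1; North 7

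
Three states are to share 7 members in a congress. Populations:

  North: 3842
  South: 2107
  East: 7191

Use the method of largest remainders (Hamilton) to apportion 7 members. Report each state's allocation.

North 2, South 1, East 4

The standard divisor is 13140/7 ≈ 1877.143.
Standard quotas: North 2.0467, South 1.1225, East 3.8308.
Lower quotas: North 2, South 1, East 3 (sum 6, leaving 1 seat).
Remainders in descending order: East 0.8308, South 0.1225, North 0.0467.
Largest remainder: East receives the extra seat.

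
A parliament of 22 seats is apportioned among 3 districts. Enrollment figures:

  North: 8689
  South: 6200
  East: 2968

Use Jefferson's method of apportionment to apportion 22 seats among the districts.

Standard divisor 17857/22 ≈ 811.682; standard quotas: North 10.705, South 7.638, East 3.657.
Rounding down gives 10, 7, 3 = 20 seats, so the divisor must be adjusted.
With modified divisor 760: modified quotas North 11.433, South 8.158, East 3.905.
Rounding down: North 11, South 8, East 3 (total 22).

North=11, South=8, East=3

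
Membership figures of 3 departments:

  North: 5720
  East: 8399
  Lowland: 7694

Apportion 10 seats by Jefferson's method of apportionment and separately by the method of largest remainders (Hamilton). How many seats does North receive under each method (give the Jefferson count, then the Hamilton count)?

Jefferson: North 2, East 4, Lowland 4.
Hamilton: North 3, East 4, Lowland 3.
North gets 2 under Jefferson and 3 under Hamilton.

2 and 3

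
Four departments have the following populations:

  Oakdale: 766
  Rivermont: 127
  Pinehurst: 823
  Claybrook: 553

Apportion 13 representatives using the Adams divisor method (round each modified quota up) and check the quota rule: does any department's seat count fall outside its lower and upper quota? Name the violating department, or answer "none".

none

Standard quotas: Oakdale 4.389, Rivermont 0.728, Pinehurst 4.715, Claybrook 3.168.
Adams allocation: Oakdale 4, Rivermont 1, Pinehurst 5, Claybrook 3.
Every allocation lies between the lower and upper quota.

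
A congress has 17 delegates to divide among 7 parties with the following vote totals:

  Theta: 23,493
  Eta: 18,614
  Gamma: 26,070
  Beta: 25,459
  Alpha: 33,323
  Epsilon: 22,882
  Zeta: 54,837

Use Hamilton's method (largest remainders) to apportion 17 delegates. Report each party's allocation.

Theta: 2; Eta: 1; Gamma: 2; Beta: 2; Alpha: 3; Epsilon: 2; Zeta: 5

The standard divisor is 204678/17 ≈ 12039.882.
Standard quotas: Theta 1.9513, Eta 1.5460, Gamma 2.1653, Beta 2.1146, Alpha 2.7677, Epsilon 1.9005, Zeta 4.5546.
Lower quotas: Theta 1, Eta 1, Gamma 2, Beta 2, Alpha 2, Epsilon 1, Zeta 4 (sum 13, leaving 4 seats).
Remainders in descending order: Theta 0.9513, Epsilon 0.9005, Alpha 0.7677, Zeta 0.5546, Eta 0.5460, Gamma 0.1653, Beta 0.1146.
The surplus seats go to Theta, Epsilon, Alpha, Zeta.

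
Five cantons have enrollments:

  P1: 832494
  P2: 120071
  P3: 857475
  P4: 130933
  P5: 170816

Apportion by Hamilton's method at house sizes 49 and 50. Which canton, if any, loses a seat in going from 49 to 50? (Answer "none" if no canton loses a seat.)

none

At 49 seats: P1 19, P2 3, P3 20, P4 3, P5 4.
At 50 seats: P1 20, P2 3, P3 20, P4 3, P5 4.
No canton's allocation decreased.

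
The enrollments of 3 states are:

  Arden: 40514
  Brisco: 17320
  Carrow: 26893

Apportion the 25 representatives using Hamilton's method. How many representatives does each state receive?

Total 84727; standard divisor 84727/25 ≈ 3389.08.
Standard quotas: Arden 11.9543, Brisco 5.1105, Carrow 7.9352.
Lower quotas: Arden 11, Brisco 5, Carrow 7 (sum 23, leaving 2 seats).
Remainders in descending order: Arden 0.9543, Carrow 0.9352, Brisco 0.1105.
Largest remainders: Arden, Carrow receive the extra seats.

Arden=12, Brisco=5, Carrow=8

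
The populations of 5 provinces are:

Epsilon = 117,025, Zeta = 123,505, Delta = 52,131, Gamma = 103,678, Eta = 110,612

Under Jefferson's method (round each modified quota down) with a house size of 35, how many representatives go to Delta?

Standard divisor 506951/35 ≈ 14484.314; standard quotas: Epsilon 8.079, Zeta 8.527, Delta 3.599, Gamma 7.158, Eta 7.637.
Rounding down gives 8, 8, 3, 7, 7 = 33 seats, so the divisor must be adjusted.
With modified divisor 13400: modified quotas Epsilon 8.733, Zeta 9.217, Delta 3.890, Gamma 7.737, Eta 8.255.
Rounding down: Epsilon 8, Zeta 9, Delta 3, Gamma 7, Eta 8 (total 35).
Delta receives 3.

3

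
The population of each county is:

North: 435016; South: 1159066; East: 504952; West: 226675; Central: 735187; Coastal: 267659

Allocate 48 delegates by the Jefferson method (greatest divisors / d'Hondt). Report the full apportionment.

Standard divisor 3328555/48 ≈ 69344.896; standard quotas: North 6.273, South 16.715, East 7.282, West 3.269, Central 10.602, Coastal 3.860.
Rounding down gives 6, 16, 7, 3, 10, 3 = 45 seats, so the divisor must be adjusted.
With modified divisor 65600: modified quotas North 6.631, South 17.669, East 7.697, West 3.455, Central 11.207, Coastal 4.080.
Rounding down: North 6, South 17, East 7, West 3, Central 11, Coastal 4 (total 48).

North=6, South=17, East=7, West=3, Central=11, Coastal=4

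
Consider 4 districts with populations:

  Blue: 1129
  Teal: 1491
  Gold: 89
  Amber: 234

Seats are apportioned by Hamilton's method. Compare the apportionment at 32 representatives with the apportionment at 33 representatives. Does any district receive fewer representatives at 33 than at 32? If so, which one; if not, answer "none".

Amber

At 32 seats: Blue 12, Teal 16, Gold 1, Amber 3.
At 33 seats: Blue 13, Teal 17, Gold 1, Amber 2.
Amber drops from 3 to 2.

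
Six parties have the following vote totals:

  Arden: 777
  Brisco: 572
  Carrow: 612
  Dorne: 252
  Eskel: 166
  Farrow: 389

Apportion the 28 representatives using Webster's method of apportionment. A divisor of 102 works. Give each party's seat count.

With modified divisor 102: modified quotas Arden 7.618, Brisco 5.608, Carrow 6.000, Dorne 2.471, Eskel 1.627, Farrow 3.814.
Rounding to the nearest integer: Arden 8, Brisco 6, Carrow 6, Dorne 2, Eskel 2, Farrow 4 (total 28).

Arden: 8, Brisco: 6, Carrow: 6, Dorne: 2, Eskel: 2, Farrow: 4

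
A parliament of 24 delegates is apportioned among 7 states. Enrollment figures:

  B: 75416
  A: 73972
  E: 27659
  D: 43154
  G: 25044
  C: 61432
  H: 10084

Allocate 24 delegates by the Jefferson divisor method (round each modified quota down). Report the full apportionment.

Standard divisor 316761/24 ≈ 13198.375; standard quotas: B 5.714, A 5.605, E 2.096, D 3.270, G 1.898, C 4.655, H 0.764.
Rounding down gives 5, 5, 2, 3, 1, 4, 0 = 20 seats, so the divisor must be adjusted.
With modified divisor 11500: modified quotas B 6.558, A 6.432, E 2.405, D 3.753, G 2.178, C 5.342, H 0.877.
Rounding down: B 6, A 6, E 2, D 3, G 2, C 5, H 0 (total 24).

B: 6; A: 6; E: 2; D: 3; G: 2; C: 5; H: 0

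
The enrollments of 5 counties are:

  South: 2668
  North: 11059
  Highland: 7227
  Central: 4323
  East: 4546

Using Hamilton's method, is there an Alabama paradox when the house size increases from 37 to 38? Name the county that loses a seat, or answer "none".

At 37 seats: South 3, North 14, Highland 9, Central 5, East 6.
At 38 seats: South 3, North 14, Highland 9, Central 6, East 6.
No county's allocation decreased.

none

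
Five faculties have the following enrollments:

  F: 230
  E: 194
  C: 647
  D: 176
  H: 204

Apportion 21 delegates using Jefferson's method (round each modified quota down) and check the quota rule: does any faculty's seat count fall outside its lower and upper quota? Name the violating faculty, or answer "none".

Standard quotas: F 3.329, E 2.808, C 9.364, D 2.547, H 2.952.
Jefferson allocation: F 3, E 3, C 10, D 2, H 3.
Every allocation lies between the lower and upper quota.

none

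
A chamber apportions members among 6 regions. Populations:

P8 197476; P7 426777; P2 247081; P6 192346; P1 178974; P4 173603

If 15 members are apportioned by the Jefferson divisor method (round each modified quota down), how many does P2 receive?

Standard divisor 1416257/15 ≈ 94417.133; standard quotas: P8 2.092, P7 4.520, P2 2.617, P6 2.037, P1 1.896, P4 1.839.
Rounding down gives 2, 4, 2, 2, 1, 1 = 12 seats, so the divisor must be adjusted.
With modified divisor 83900: modified quotas P8 2.354, P7 5.087, P2 2.945, P6 2.293, P1 2.133, P4 2.069.
Rounding down: P8 2, P7 5, P2 2, P6 2, P1 2, P4 2 (total 15).
P2 receives 2.

2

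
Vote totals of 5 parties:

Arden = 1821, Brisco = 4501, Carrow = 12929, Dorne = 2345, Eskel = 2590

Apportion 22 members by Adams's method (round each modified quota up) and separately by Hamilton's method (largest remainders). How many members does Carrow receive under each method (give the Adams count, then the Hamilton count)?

11 and 12

Adams: Arden 2, Brisco 4, Carrow 11, Dorne 2, Eskel 3.
Hamilton: Arden 2, Brisco 4, Carrow 12, Dorne 2, Eskel 2.
Carrow gets 11 under Adams and 12 under Hamilton.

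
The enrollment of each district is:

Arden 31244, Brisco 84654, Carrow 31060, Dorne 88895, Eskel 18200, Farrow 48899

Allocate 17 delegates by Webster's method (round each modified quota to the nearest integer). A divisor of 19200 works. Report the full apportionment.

With modified divisor 19200: modified quotas Arden 1.627, Brisco 4.409, Carrow 1.618, Dorne 4.630, Eskel 0.948, Farrow 2.547.
Rounding to the nearest integer: Arden 2, Brisco 4, Carrow 2, Dorne 5, Eskel 1, Farrow 3 (total 17).

Arden=2; Brisco=4; Carrow=2; Dorne=5; Eskel=1; Farrow=3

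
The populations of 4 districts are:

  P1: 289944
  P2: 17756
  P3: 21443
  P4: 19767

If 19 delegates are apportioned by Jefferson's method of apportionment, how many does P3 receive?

Standard divisor 348910/19 ≈ 18363.684; standard quotas: P1 15.789, P2 0.967, P3 1.168, P4 1.076.
Rounding down gives 15, 0, 1, 1 = 17 seats, so the divisor must be adjusted.
With modified divisor 17400: modified quotas P1 16.663, P2 1.020, P3 1.232, P4 1.136.
Rounding down: P1 16, P2 1, P3 1, P4 1 (total 19).
P3 receives 1.

1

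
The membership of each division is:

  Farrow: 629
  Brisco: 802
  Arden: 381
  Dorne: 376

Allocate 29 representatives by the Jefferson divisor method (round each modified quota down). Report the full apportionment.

Standard divisor 2188/29 ≈ 75.448; standard quotas: Farrow 8.337, Brisco 10.630, Arden 5.050, Dorne 4.984.
Rounding down gives 8, 10, 5, 4 = 27 seats, so the divisor must be adjusted.
With modified divisor 71: modified quotas Farrow 8.859, Brisco 11.296, Arden 5.366, Dorne 5.296.
Rounding down: Farrow 8, Brisco 11, Arden 5, Dorne 5 (total 29).

Farrow: 8; Brisco: 11; Arden: 5; Dorne: 5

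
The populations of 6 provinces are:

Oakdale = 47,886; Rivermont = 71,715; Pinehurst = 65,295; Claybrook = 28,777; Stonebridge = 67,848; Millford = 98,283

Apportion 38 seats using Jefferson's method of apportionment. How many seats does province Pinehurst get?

Standard divisor 379804/38 ≈ 9994.842; standard quotas: Oakdale 4.791, Rivermont 7.175, Pinehurst 6.533, Claybrook 2.879, Stonebridge 6.788, Millford 9.833.
Rounding down gives 4, 7, 6, 2, 6, 9 = 34 seats, so the divisor must be adjusted.
With modified divisor 9500: modified quotas Oakdale 5.041, Rivermont 7.549, Pinehurst 6.873, Claybrook 3.029, Stonebridge 7.142, Millford 10.346.
Rounding down: Oakdale 5, Rivermont 7, Pinehurst 6, Claybrook 3, Stonebridge 7, Millford 10 (total 38).
Pinehurst receives 6.

6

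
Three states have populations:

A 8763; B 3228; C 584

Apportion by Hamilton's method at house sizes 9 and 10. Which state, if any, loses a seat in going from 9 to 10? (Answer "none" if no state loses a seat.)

At 9 seats: A 6, B 2, C 1.
At 10 seats: A 7, B 3, C 0.
C drops from 1 to 0.

C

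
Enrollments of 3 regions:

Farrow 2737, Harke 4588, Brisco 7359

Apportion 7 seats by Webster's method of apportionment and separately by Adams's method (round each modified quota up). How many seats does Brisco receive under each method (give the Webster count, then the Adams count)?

4 and 3

Webster: Farrow 1, Harke 2, Brisco 4.
Adams: Farrow 2, Harke 2, Brisco 3.
Brisco gets 4 under Webster and 3 under Adams.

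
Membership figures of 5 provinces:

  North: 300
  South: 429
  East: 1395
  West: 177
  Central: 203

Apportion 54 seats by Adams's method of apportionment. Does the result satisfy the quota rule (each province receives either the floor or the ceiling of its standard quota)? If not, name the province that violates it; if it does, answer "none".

Standard quotas: North 6.470, South 9.252, East 30.084, West 3.817, Central 4.378.
Adams allocation: North 7, South 9, East 29, West 4, Central 5.
East has quota 30.084 (lower 30, upper 31) but receives 29 — outside the quota interval.

East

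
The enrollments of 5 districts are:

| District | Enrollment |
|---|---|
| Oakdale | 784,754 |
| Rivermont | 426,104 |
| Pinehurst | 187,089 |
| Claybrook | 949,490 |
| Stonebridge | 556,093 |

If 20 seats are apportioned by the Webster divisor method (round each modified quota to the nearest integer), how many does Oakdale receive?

Standard divisor 2903530/20 ≈ 145176.5; standard quotas: Oakdale 5.406, Rivermont 2.935, Pinehurst 1.289, Claybrook 6.540, Stonebridge 3.830.
Rounding to the nearest integer gives Oakdale 5, Rivermont 3, Pinehurst 1, Claybrook 7, Stonebridge 4 — total 20, matching the house size, so no adjustment is needed.
Oakdale receives 5.

5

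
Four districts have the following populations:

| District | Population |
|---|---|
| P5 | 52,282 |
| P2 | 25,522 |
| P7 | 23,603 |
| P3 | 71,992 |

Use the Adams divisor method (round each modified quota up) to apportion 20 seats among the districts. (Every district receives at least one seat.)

P5 6, P2 3, P7 3, P3 8

Standard divisor 173399/20 ≈ 8669.95; standard quotas: P5 6.030, P2 2.944, P7 2.722, P3 8.304.
Rounding up gives 7, 3, 3, 9 = 22 seats, so the divisor must be adjusted.
With modified divisor 9600: modified quotas P5 5.446, P2 2.659, P7 2.459, P3 7.499.
Rounding up: P5 6, P2 3, P7 3, P3 8 (total 20).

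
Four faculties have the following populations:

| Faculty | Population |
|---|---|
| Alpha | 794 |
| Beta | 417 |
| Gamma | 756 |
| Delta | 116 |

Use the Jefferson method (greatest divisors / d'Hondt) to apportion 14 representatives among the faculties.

Alpha=6; Beta=3; Gamma=5; Delta=0

Standard divisor 2083/14 ≈ 148.786; standard quotas: Alpha 5.337, Beta 2.803, Gamma 5.081, Delta 0.780.
Rounding down gives 5, 2, 5, 0 = 12 seats, so the divisor must be adjusted.
With modified divisor 130: modified quotas Alpha 6.108, Beta 3.208, Gamma 5.815, Delta 0.892.
Rounding down: Alpha 6, Beta 3, Gamma 5, Delta 0 (total 14).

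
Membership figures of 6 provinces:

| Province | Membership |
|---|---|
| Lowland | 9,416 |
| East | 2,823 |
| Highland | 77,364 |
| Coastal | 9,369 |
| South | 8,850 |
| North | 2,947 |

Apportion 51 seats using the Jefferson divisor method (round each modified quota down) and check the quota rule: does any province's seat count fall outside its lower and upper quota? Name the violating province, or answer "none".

Highland

Standard quotas: Lowland 4.335, East 1.300, Highland 35.620, Coastal 4.314, South 4.075, North 1.357.
Jefferson allocation: Lowland 4, East 1, Highland 37, Coastal 4, South 4, North 1.
Highland has quota 35.620 (lower 35, upper 36) but receives 37 — outside the quota interval.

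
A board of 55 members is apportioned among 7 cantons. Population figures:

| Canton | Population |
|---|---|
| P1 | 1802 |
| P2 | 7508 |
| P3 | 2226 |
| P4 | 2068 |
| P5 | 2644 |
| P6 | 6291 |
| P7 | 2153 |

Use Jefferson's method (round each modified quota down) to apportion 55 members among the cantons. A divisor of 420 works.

P1: 4, P2: 17, P3: 5, P4: 4, P5: 6, P6: 14, P7: 5

With modified divisor 420: modified quotas P1 4.290, P2 17.876, P3 5.300, P4 4.924, P5 6.295, P6 14.979, P7 5.126.
Rounding down: P1 4, P2 17, P3 5, P4 4, P5 6, P6 14, P7 5 (total 55).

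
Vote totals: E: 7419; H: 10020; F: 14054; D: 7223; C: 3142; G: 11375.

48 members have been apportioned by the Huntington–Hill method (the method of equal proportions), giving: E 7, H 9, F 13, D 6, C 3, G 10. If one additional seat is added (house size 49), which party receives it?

Priority for the next seat is population ÷ (√(s·(s+1))).
Priorities: E 991.406, H 1056.201, F 1041.752, D 1114.533, C 907.017, G 1084.564.
Highest priority: D.

D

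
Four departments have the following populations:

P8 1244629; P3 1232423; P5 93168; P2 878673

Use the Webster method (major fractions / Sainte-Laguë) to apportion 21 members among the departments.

P8 8; P3 7; P5 1; P2 5

Standard divisor 3448893/21 ≈ 164233; standard quotas: P8 7.578, P3 7.504, P5 0.567, P2 5.350.
Rounding to the nearest integer gives 8, 8, 1, 5 = 22 seats, so the divisor must be adjusted.
With modified divisor 165100: modified quotas P8 7.539, P3 7.465, P5 0.564, P2 5.322.
Rounding to the nearest integer: P8 8, P3 7, P5 1, P2 5 (total 21).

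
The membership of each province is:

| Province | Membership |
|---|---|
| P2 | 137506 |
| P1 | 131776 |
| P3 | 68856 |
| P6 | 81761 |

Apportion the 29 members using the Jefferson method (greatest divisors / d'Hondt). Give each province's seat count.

Standard divisor 419899/29 ≈ 14479.276; standard quotas: P2 9.497, P1 9.101, P3 4.755, P6 5.647.
Rounding down gives 9, 9, 4, 5 = 27 seats, so the divisor must be adjusted.
With modified divisor 13700: modified quotas P2 10.037, P1 9.619, P3 5.026, P6 5.968.
Rounding down: P2 10, P1 9, P3 5, P6 5 (total 29).

P2 10, P1 9, P3 5, P6 5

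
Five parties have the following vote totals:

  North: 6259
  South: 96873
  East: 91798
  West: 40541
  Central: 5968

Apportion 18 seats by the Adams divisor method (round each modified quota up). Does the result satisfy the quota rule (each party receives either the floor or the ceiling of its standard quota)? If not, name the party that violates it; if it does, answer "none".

Standard quotas: North 0.467, South 7.222, East 6.844, West 3.022, Central 0.445.
Adams allocation: North 1, South 7, East 6, West 3, Central 1.
Every allocation lies between the lower and upper quota.

none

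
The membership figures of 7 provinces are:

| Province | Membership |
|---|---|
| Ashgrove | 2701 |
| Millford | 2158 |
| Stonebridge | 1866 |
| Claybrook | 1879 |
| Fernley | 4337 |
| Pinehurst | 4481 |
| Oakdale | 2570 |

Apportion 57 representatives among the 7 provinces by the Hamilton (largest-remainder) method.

Ashgrove: 8, Millford: 6, Stonebridge: 5, Claybrook: 5, Fernley: 13, Pinehurst: 13, Oakdale: 7

Total 19992; standard divisor 19992/57 ≈ 350.737.
Standard quotas: Ashgrove 7.701, Millford 6.153, Stonebridge 5.320, Claybrook 5.357, Fernley 12.365, Pinehurst 12.776, Oakdale 7.327.
Lower quotas: Ashgrove 7, Millford 6, Stonebridge 5, Claybrook 5, Fernley 12, Pinehurst 12, Oakdale 7 (sum 54, leaving 3 seats).
Remainders in descending order: Pinehurst 0.776, Ashgrove 0.701, Fernley 0.365, Claybrook 0.357, Oakdale 0.327, Stonebridge 0.320, Millford 0.153.
The surplus seats go to Pinehurst, Ashgrove, Fernley.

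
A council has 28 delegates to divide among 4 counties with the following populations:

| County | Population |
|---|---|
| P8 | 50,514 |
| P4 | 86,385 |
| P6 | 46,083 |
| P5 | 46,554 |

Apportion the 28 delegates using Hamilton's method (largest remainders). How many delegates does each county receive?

P8=6; P4=10; P6=6; P5=6

Total 229536; standard divisor 229536/28 ≈ 8197.714.
Standard quotas: P8 6.1620, P4 10.5377, P6 5.6214, P5 5.6789.
Lower quotas: P8 6, P4 10, P6 5, P5 5 (sum 26, leaving 2 seats).
Remainders in descending order: P5 0.6789, P6 0.6214, P4 0.5377, P8 0.1620.
Largest remainders: P5, P6 receive the extra seats.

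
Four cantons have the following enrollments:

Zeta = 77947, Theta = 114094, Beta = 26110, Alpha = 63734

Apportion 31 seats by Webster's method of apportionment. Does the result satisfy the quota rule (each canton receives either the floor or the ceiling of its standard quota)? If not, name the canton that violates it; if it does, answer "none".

Standard quotas: Zeta 8.572, Theta 12.547, Beta 2.871, Alpha 7.009.
Webster allocation: Zeta 9, Theta 12, Beta 3, Alpha 7.
Every allocation lies between the lower and upper quota.

none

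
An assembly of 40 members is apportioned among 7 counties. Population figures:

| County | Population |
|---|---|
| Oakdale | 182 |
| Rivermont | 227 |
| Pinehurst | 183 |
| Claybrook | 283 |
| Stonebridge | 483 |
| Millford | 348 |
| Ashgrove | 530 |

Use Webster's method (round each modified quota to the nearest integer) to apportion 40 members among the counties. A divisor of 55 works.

With modified divisor 55: modified quotas Oakdale 3.309, Rivermont 4.127, Pinehurst 3.327, Claybrook 5.145, Stonebridge 8.782, Millford 6.327, Ashgrove 9.636.
Rounding to the nearest integer: Oakdale 3, Rivermont 4, Pinehurst 3, Claybrook 5, Stonebridge 9, Millford 6, Ashgrove 10 (total 40).

Oakdale: 3; Rivermont: 4; Pinehurst: 3; Claybrook: 5; Stonebridge: 9; Millford: 6; Ashgrove: 10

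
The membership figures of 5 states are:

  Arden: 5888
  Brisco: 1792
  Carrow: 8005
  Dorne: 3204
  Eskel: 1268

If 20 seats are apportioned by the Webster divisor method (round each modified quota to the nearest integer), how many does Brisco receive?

Standard divisor 20157/20 ≈ 1007.85; standard quotas: Arden 5.842, Brisco 1.778, Carrow 7.943, Dorne 3.179, Eskel 1.258.
Rounding to the nearest integer gives Arden 6, Brisco 2, Carrow 8, Dorne 3, Eskel 1 — total 20, matching the house size, so no adjustment is needed.
Brisco receives 2.

2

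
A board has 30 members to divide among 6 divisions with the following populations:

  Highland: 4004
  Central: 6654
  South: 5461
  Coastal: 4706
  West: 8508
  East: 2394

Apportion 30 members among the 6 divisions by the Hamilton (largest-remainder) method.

The standard divisor is 31727/30 ≈ 1057.567.
Standard quotas: Highland 3.7860, Central 6.2918, South 5.1637, Coastal 4.4498, West 8.0449, East 2.2637.
Lower quotas: Highland 3, Central 6, South 5, Coastal 4, West 8, East 2 (sum 28, leaving 2 seats).
Remainders in descending order: Highland 0.7860, Coastal 0.4498, Central 0.2918, East 0.2637, South 0.1637, West 0.0449.
The surplus seats go to Highland, Coastal.

Highland 4, Central 6, South 5, Coastal 5, West 8, East 2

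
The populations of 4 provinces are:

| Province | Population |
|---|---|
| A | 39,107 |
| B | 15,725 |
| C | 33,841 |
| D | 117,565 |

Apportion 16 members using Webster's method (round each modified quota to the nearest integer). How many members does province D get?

9

Standard divisor 206238/16 ≈ 12889.875; standard quotas: A 3.034, B 1.220, C 2.625, D 9.121.
Rounding to the nearest integer gives A 3, B 1, C 3, D 9 — total 16, matching the house size, so no adjustment is needed.
D receives 9.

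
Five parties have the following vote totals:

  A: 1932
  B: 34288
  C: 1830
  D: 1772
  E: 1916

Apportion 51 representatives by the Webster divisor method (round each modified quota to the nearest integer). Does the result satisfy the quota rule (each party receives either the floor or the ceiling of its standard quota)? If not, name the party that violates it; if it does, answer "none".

Standard quotas: A 2.361, B 41.897, C 2.236, D 2.165, E 2.341.
Webster allocation: A 2, B 43, C 2, D 2, E 2.
B has quota 41.897 (lower 41, upper 42) but receives 43 — outside the quota interval.

B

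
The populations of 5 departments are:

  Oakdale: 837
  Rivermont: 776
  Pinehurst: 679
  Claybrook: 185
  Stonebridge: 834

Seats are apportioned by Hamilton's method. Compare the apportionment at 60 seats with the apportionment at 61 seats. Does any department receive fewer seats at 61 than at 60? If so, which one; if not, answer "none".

At 60 seats: Oakdale 15, Rivermont 14, Pinehurst 12, Claybrook 4, Stonebridge 15.
At 61 seats: Oakdale 16, Rivermont 14, Pinehurst 13, Claybrook 3, Stonebridge 15.
Claybrook drops from 4 to 3.

Claybrook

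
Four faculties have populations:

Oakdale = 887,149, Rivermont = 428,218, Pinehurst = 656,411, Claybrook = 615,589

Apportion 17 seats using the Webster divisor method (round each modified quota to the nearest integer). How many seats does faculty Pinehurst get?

4

Standard divisor 2587367/17 ≈ 152198.059; standard quotas: Oakdale 5.829, Rivermont 2.814, Pinehurst 4.313, Claybrook 4.045.
Rounding to the nearest integer gives Oakdale 6, Rivermont 3, Pinehurst 4, Claybrook 4 — total 17, matching the house size, so no adjustment is needed.
Pinehurst receives 4.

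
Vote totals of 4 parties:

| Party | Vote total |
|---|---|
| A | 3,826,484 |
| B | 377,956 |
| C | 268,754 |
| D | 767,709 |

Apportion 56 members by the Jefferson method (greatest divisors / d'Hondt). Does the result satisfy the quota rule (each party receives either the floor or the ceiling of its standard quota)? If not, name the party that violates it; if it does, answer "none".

A

Standard quotas: A 40.887, B 4.039, C 2.872, D 8.203.
Jefferson allocation: A 42, B 4, C 2, D 8.
A has quota 40.887 (lower 40, upper 41) but receives 42 — outside the quota interval.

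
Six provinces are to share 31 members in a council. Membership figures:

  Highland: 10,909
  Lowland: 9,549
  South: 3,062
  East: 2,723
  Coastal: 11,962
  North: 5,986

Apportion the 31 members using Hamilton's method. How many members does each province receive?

The standard divisor is 44191/31 ≈ 1425.516.
Standard quotas: Highland 7.6527, Lowland 6.6986, South 2.1480, East 1.9102, Coastal 8.3913, North 4.1992.
Lower quotas: Highland 7, Lowland 6, South 2, East 1, Coastal 8, North 4 (sum 28, leaving 3 seats).
Remainders in descending order: East 0.9102, Lowland 0.6986, Highland 0.6527, Coastal 0.3913, North 0.1992, South 0.1480.
The surplus seats go to East, Lowland, Highland.

Highland 8, Lowland 7, South 2, East 2, Coastal 8, North 4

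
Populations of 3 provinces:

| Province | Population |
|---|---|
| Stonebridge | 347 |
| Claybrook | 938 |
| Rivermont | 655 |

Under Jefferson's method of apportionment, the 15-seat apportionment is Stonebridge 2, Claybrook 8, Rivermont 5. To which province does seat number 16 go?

Stonebridge

Priority for the next seat is population ÷ (current seats + 1).
Priorities: Stonebridge 115.667, Claybrook 104.222, Rivermont 109.167.
Highest priority: Stonebridge.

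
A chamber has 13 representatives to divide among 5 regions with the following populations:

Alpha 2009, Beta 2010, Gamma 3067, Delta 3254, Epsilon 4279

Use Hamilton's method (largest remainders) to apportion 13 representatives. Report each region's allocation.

Total 14619; standard divisor 14619/13 ≈ 1124.538.
Standard quotas: Alpha 1.787, Beta 1.787, Gamma 2.727, Delta 2.894, Epsilon 3.805.
Lower quotas: Alpha 1, Beta 1, Gamma 2, Delta 2, Epsilon 3 (sum 9, leaving 4 seats).
Remainders in descending order: Delta 0.894, Epsilon 0.805, Beta 0.787, Alpha 0.787, Gamma 0.727.
The surplus seats go to Delta, Epsilon, Beta, Alpha.

Alpha: 2, Beta: 2, Gamma: 2, Delta: 3, Epsilon: 4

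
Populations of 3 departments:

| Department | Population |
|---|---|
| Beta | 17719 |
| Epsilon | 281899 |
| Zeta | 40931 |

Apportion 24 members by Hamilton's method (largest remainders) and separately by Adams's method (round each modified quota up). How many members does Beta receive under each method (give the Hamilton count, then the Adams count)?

Hamilton: Beta 1, Epsilon 20, Zeta 3.
Adams: Beta 2, Epsilon 19, Zeta 3.
Beta gets 1 under Hamilton and 2 under Adams.

1 and 2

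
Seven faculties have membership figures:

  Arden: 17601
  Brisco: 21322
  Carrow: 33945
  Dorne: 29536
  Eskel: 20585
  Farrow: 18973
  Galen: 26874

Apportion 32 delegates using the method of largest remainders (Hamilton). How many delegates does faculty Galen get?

The standard divisor is 168836/32 ≈ 5276.125.
Standard quotas: Arden 3.3360, Brisco 4.0412, Carrow 6.4337, Dorne 5.5980, Eskel 3.9015, Farrow 3.5960, Galen 5.0935.
Lower quotas: Arden 3, Brisco 4, Carrow 6, Dorne 5, Eskel 3, Farrow 3, Galen 5 (sum 29, leaving 3 seats).
Remainders in descending order: Eskel 0.9015, Dorne 0.5980, Farrow 0.5960, Carrow 0.4337, Arden 0.3360, Galen 0.0935, Brisco 0.0412.
Largest remainders: Eskel, Dorne, Farrow receive the extra seats.
Galen receives 5.

5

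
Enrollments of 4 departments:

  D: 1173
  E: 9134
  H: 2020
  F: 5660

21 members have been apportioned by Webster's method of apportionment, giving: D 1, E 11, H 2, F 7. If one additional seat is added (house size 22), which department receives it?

H

Priority for the next seat is population ÷ (current seats + 0.5).
Priorities: D 782.000, E 794.261, H 808.000, F 754.667.
Highest priority: H.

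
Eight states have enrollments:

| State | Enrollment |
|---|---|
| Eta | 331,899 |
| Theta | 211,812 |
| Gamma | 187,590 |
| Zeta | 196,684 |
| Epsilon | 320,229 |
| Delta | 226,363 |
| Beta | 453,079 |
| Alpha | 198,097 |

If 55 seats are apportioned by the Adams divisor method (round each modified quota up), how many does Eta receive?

9

Standard divisor 2125753/55 ≈ 38650.055; standard quotas: Eta 8.587, Theta 5.480, Gamma 4.854, Zeta 5.089, Epsilon 8.285, Delta 5.857, Beta 11.723, Alpha 5.125.
Rounding up gives 9, 6, 5, 6, 9, 6, 12, 6 = 59 seats, so the divisor must be adjusted.
With modified divisor 41300: modified quotas Eta 8.036, Theta 5.129, Gamma 4.542, Zeta 4.762, Epsilon 7.754, Delta 5.481, Beta 10.970, Alpha 4.797.
Rounding up: Eta 9, Theta 6, Gamma 5, Zeta 5, Epsilon 8, Delta 6, Beta 11, Alpha 5 (total 55).
Eta receives 9.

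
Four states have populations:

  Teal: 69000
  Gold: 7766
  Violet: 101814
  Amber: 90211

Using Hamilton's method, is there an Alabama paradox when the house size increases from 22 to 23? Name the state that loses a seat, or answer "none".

At 22 seats: Teal 6, Gold 1, Violet 8, Amber 7.
At 23 seats: Teal 6, Gold 0, Violet 9, Amber 8.
Gold drops from 1 to 0.

Gold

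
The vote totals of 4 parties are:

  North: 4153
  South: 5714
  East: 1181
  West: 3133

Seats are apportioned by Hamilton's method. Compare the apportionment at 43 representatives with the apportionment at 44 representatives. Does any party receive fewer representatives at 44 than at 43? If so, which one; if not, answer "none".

East

At 43 seats: North 13, South 17, East 4, West 9.
At 44 seats: North 13, South 18, East 3, West 10.
East drops from 4 to 3.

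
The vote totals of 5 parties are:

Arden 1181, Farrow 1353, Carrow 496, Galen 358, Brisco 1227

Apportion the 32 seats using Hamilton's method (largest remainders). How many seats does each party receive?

Standard divisor: 4615 ÷ 32 ≈ 144.219.
Standard quotas: Arden 8.189, Farrow 9.382, Carrow 3.439, Galen 2.482, Brisco 8.508.
Lower quotas: Arden 8, Farrow 9, Carrow 3, Galen 2, Brisco 8 (sum 30, leaving 2 seats).
Remainders in descending order: Brisco 0.508, Galen 0.482, Carrow 0.439, Farrow 0.382, Arden 0.189.
The surplus seats go to Brisco, Galen.

Arden 8; Farrow 9; Carrow 3; Galen 3; Brisco 9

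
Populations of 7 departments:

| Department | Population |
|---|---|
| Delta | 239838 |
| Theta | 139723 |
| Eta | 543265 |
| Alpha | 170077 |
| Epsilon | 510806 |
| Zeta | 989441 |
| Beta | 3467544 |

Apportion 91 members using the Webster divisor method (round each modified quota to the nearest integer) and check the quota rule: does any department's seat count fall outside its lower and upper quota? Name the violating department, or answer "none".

Standard quotas: Delta 3.601, Theta 2.098, Eta 8.157, Alpha 2.554, Epsilon 7.670, Zeta 14.856, Beta 52.064.
Webster allocation: Delta 4, Theta 2, Eta 8, Alpha 3, Epsilon 8, Zeta 15, Beta 51.
Beta has quota 52.064 (lower 52, upper 53) but receives 51 — outside the quota interval.

Beta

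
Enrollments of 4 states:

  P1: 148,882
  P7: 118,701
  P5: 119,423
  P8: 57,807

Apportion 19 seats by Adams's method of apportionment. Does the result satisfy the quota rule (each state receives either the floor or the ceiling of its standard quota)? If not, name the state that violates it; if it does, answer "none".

Standard quotas: P1 6.359, P7 5.070, P5 5.101, P8 2.469.
Adams allocation: P1 6, P7 5, P5 5, P8 3.
Every allocation lies between the lower and upper quota.

none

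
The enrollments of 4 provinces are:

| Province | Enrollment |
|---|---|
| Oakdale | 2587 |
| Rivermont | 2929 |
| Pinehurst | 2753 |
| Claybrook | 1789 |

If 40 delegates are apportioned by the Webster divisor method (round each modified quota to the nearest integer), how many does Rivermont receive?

12

Standard divisor 10058/40 ≈ 251.45; standard quotas: Oakdale 10.288, Rivermont 11.648, Pinehurst 10.948, Claybrook 7.115.
Rounding to the nearest integer gives Oakdale 10, Rivermont 12, Pinehurst 11, Claybrook 7 — total 40, matching the house size, so no adjustment is needed.
Rivermont receives 12.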